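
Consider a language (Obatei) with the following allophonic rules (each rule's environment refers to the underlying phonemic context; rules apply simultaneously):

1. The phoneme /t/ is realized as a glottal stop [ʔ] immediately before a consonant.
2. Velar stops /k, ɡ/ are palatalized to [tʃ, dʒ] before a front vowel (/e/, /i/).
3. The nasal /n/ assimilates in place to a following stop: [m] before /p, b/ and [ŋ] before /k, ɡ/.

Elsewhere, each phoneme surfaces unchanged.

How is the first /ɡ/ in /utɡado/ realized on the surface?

/ɡ/ (between /t/ and /a/): rule 2 targets it, but not before a front vowel → unchanged [ɡ].

[ɡ]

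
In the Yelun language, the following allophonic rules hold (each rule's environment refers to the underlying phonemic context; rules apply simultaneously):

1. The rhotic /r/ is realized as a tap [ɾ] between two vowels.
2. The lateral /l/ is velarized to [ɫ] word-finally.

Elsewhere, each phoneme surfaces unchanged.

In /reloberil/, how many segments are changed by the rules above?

Segments that undergo a rule: /r/ → [ɾ] (rule 1); /l/ → [ɫ] (rule 2).
All other segments surface unchanged.

2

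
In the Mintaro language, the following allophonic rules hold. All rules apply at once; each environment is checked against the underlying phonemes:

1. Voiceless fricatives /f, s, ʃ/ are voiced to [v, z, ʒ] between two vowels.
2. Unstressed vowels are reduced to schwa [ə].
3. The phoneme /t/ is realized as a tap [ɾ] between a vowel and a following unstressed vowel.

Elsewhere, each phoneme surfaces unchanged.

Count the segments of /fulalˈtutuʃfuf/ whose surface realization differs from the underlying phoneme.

Segments that undergo a rule: /u/ → [ə] (rule 2); /a/ → [ə] (rule 2); /t/ → [ɾ] (rule 3); /u/ → [ə] (rule 2); /u/ → [ə] (rule 2).
All other segments surface unchanged.

5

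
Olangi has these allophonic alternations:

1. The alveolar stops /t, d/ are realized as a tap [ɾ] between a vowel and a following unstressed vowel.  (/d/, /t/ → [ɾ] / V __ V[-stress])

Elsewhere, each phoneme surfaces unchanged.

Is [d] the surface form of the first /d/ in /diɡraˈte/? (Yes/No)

Yes

/d/ (word-initial) is in the target of rule 1 but the environment (between a vowel and a following unstressed vowel) is not met → [d].
The actual realization is [d], which matches [d].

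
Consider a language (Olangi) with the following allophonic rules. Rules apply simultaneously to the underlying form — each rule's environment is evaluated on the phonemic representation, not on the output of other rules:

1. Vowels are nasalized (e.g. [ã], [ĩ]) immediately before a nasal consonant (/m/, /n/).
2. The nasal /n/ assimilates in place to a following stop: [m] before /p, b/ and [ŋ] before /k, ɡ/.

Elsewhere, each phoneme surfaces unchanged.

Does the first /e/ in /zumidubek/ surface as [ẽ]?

/e/ (between /b/ and /k/) fails the environment for rule 1, so it stays [e].
The actual realization is [e], not [ẽ].

No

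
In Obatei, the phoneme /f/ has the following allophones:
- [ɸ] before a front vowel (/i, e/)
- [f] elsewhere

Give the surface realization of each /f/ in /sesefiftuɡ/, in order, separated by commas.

[ɸ], [f]

Occurrence 1 (position 5): before a front vowel (/i, e/) → [ɸ].
Occurrence 2 (position 7): no conditioning environment matches → elsewhere allophone [f].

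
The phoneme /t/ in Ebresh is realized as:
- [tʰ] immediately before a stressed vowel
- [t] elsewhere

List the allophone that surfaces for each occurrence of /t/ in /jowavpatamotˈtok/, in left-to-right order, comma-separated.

[t], [t], [tʰ]

Occurrence 1 (position 8): no conditioning environment matches → elsewhere allophone [t].
Occurrence 2 (position 12): no conditioning environment matches → elsewhere allophone [t].
Occurrence 3 (position 13): immediately before a stressed vowel → [tʰ].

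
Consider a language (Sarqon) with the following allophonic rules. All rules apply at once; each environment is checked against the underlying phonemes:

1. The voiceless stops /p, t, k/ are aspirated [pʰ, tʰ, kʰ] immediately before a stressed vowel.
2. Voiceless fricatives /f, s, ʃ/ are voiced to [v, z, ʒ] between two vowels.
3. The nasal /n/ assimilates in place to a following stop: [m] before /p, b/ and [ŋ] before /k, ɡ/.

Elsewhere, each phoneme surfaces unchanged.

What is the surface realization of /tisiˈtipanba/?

/t/ (word-initial) fails the environment for rule 1, so it stays [t].
/i/ stays [i].
Rule 2 applies to /s/ (between /i/ and /i/: between two vowels) → [z].
/i/ (between /s/ and /t/) is unaffected → [i].
/t/ — between /i/ and /i/, immediately before a stressed vowel — surfaces as [tʰ] (rule 1).
/i/ stays [i].
/p/ — between /i/ and /a/; rule 1 does not apply here → [p].
/a/ — not in any rule's target class → [a].
/n/ (between /a/ and /b/): before a labial or velar stop, so rule 3 applies → [m].
/b/ (between /n/ and /a/): no rule targets it → [b].
/a/ (word-final) is unaffected → [a].

[tiziˈtʰipamba]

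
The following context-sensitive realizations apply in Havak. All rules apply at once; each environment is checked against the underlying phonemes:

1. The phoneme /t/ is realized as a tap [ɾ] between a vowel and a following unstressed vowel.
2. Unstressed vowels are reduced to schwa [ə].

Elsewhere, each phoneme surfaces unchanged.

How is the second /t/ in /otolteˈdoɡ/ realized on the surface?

[t]

/t/ — between /l/ and /e/; rule 1 does not apply here → [t].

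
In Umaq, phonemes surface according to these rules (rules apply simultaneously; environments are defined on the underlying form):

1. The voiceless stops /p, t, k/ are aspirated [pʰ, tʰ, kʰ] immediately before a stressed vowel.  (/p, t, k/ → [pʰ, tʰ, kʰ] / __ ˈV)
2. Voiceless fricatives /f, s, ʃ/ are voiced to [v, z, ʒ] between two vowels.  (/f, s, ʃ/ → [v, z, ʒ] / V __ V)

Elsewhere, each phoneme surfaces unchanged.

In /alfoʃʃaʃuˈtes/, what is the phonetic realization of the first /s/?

/s/ (word-final) fails the environment for rule 2, so it stays [s].

[s]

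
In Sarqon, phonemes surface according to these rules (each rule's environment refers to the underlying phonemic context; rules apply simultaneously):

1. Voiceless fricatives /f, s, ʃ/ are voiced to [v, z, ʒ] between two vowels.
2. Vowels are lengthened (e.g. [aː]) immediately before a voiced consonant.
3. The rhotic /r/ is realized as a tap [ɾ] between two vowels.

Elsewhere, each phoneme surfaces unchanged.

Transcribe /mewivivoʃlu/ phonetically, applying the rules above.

[meːwiːviːvoʃlu]

/m/ (word-initial): no rule targets it → [m].
/e/ (between /m/ and /w/): before a voiced consonant, so rule 2 applies → [eː].
/w/ — not in any rule's target class → [w].
/i/ meets the environment for rule 2 (before a voiced consonant) → [iː].
/v/ stays [v].
/i/ (between /v/ and /v/): before a voiced consonant, so rule 2 applies → [iː].
/v/ stays [v].
/o/ (between /v/ and /ʃ/) is in the target of rule 2 but the environment (before a voiced consonant) is not met → [o].
/ʃ/ (between /o/ and /l/) fails the environment for rule 1, so it stays [ʃ].
/l/ stays [l].
/u/ (word-final): rule 2 targets it, but not before a voiced consonant → unchanged [u].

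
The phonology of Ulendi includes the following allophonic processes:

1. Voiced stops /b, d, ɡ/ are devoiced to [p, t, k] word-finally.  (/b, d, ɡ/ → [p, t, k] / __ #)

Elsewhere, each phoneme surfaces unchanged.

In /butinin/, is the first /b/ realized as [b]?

Yes

/b/ — word-initial; rule 1 does not apply here → [b].
The actual realization is [b], which matches [b].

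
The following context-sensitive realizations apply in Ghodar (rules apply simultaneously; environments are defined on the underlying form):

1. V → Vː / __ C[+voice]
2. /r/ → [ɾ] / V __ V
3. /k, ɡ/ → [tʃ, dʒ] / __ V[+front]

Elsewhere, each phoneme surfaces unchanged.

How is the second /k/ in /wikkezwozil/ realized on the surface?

/k/ — between /k/ and /e/, before a front vowel — surfaces as [tʃ] (rule 3).

[tʃ]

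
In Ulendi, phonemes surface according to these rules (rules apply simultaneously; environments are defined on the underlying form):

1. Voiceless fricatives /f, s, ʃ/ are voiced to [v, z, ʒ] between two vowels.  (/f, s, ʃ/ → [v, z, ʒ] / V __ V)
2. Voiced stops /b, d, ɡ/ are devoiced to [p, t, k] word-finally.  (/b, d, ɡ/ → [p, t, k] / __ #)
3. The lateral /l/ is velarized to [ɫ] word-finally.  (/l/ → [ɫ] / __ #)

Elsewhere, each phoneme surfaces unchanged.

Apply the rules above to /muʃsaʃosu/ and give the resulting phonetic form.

[muʃsaʒozu]

/m/ — not in any rule's target class → [m].
/u/ (between /m/ and /ʃ/) is unaffected → [u].
/ʃ/ (between /u/ and /s/): rule 1 targets it, but not between two vowels → unchanged [ʃ].
/s/ (between /ʃ/ and /a/): rule 1 targets it, but not between two vowels → unchanged [s].
/a/ (between /s/ and /ʃ/): no rule targets it → [a].
/ʃ/ meets the environment for rule 1 (between two vowels) → [ʒ].
/o/ (between /ʃ/ and /s/) is unaffected → [o].
/s/ — between /o/ and /u/, between two vowels — surfaces as [z] (rule 1).
/u/ (word-final): no rule targets it → [u].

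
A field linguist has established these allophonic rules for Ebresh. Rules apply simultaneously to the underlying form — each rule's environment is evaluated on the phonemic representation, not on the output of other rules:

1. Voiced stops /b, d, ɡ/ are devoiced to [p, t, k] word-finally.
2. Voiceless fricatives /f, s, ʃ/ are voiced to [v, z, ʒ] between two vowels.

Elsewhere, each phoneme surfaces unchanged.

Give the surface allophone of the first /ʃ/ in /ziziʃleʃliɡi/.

[ʃ]

/ʃ/ (between /i/ and /l/) fails the environment for rule 2, so it stays [ʃ].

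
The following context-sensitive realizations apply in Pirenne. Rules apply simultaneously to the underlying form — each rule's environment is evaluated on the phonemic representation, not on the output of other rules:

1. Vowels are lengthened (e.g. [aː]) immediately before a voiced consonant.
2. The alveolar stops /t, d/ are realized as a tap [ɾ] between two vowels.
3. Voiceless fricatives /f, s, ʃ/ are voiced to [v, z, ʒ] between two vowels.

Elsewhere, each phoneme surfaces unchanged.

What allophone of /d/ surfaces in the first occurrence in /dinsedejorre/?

/d/ — word-initial; rule 2 does not apply here → [d].

[d]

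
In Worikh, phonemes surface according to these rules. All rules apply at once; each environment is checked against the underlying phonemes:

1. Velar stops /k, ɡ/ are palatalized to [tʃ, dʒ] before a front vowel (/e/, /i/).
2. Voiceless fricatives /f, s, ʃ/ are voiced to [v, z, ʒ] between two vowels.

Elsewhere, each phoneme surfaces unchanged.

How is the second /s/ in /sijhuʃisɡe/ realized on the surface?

[s]

/s/ (between /i/ and /ɡ/) is in the target of rule 2 but the environment (between two vowels) is not met → [s].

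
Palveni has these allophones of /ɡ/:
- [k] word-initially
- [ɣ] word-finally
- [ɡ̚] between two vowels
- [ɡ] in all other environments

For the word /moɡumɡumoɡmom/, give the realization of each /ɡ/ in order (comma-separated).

[ɡ̚], [ɡ], [ɡ]

Occurrence 1 (position 3): between two vowels → [ɡ̚].
Occurrence 2 (position 6): no conditioning environment matches → elsewhere allophone [ɡ].
Occurrence 3 (position 10): no conditioning environment matches → elsewhere allophone [ɡ].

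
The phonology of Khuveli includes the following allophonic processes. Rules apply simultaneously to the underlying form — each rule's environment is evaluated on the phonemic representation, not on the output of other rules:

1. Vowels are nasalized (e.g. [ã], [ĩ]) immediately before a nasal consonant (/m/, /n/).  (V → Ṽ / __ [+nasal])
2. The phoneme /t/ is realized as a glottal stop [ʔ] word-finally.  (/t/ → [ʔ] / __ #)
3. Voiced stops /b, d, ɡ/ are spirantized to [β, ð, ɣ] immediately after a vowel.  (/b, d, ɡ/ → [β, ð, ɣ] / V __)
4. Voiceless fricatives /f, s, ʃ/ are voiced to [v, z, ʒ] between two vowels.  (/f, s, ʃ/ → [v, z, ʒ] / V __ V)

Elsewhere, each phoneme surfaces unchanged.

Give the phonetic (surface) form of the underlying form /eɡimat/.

[eɣĩmaʔ]

/e/ — word-initial; rule 1 does not apply here → [e].
/ɡ/ (between /e/ and /i/) occurs immediately after a vowel → [ɣ] by rule 3.
Rule 1 applies to /i/ (between /ɡ/ and /m/: before a nasal consonant) → [ĩ].
/m/ (between /i/ and /a/) is unaffected → [m].
/a/ (between /m/ and /t/) is in the target of rule 1 but the environment (before a nasal consonant) is not met → [a].
/t/ — word-final, word-finally — surfaces as [ʔ] (rule 2).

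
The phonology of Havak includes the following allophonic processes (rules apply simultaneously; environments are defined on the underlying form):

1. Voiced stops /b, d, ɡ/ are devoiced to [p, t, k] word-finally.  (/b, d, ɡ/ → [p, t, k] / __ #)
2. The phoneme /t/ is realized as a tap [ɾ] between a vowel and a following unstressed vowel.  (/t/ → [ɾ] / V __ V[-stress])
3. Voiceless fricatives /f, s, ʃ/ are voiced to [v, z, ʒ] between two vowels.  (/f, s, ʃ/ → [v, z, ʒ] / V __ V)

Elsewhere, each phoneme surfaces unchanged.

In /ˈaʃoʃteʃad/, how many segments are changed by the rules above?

3

Segments that undergo a rule: /ʃ/ → [ʒ] (rule 3); /ʃ/ → [ʒ] (rule 3); /d/ → [t] (rule 1).
All other segments surface unchanged.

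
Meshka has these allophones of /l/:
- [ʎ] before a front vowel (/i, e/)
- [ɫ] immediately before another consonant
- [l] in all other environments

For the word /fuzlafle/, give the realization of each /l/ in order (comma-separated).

Occurrence 1 (position 4): no conditioning environment matches → elsewhere allophone [l].
Occurrence 2 (position 7): before a front vowel (/i, e/) → [ʎ].

[l], [ʎ]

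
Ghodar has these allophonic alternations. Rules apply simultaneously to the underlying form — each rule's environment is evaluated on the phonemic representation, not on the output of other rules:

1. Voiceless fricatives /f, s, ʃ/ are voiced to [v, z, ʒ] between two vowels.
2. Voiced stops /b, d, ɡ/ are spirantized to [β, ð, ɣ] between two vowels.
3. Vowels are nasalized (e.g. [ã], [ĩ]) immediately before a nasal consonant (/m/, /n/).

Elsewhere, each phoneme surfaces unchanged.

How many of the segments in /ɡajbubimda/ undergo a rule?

2

Segments that undergo a rule: /b/ → [β] (rule 2); /i/ → [ĩ] (rule 3).
All other segments surface unchanged.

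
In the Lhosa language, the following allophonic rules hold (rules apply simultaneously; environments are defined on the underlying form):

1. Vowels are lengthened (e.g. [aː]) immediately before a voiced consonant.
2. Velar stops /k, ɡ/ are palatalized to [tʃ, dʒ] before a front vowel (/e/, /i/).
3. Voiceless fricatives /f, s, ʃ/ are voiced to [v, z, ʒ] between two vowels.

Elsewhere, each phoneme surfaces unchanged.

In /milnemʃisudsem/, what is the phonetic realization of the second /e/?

[eː]

Rule 1 applies to /e/ (between /s/ and /m/: before a voiced consonant) → [eː].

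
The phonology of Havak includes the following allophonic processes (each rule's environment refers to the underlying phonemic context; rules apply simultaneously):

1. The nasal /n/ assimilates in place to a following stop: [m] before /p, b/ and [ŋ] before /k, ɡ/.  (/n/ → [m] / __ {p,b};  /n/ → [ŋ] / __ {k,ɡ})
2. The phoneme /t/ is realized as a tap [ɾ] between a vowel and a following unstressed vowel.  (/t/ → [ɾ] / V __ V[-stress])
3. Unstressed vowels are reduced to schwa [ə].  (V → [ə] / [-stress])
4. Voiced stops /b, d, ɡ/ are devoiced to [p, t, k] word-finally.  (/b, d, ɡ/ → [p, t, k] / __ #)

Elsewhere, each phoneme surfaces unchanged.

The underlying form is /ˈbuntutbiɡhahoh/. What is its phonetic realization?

[ˈbuntətbəɡhəhəh]

/b/ (word-initial) fails the environment for rule 4, so it stays [b].
/u/ (between /b/ and /n/) fails the environment for rule 3, so it stays [u].
/n/ (between /u/ and /t/) fails the environment for rule 1, so it stays [n].
/t/ (between /n/ and /u/) is in the target of rule 2 but the environment (between a vowel and a following unstressed vowel) is not met → [t].
/u/ (between /t/ and /t/) occurs in an unstressed syllable → [ə] by rule 3.
/t/ (between /u/ and /b/) is in the target of rule 2 but the environment (between a vowel and a following unstressed vowel) is not met → [t].
/b/ (between /t/ and /i/) is in the target of rule 4 but the environment (word-finally) is not met → [b].
/i/ (between /b/ and /ɡ/) occurs in an unstressed syllable → [ə] by rule 3.
/ɡ/ (between /i/ and /h/) is in the target of rule 4 but the environment (word-finally) is not met → [ɡ].
/h/ stays [h].
/a/ (between /h/ and /h/): in an unstressed syllable, so rule 3 applies → [ə].
/h/ — not in any rule's target class → [h].
/o/ (between /h/ and /h/) occurs in an unstressed syllable → [ə] by rule 3.
/h/ stays [h].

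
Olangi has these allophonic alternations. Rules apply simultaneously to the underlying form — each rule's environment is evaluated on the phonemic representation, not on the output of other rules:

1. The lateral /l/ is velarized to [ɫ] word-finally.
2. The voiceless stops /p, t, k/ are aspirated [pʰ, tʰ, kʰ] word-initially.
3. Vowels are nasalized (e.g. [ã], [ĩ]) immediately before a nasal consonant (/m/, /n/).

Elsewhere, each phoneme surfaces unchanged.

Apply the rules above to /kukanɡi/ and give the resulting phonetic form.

[kʰukãnɡi]

/k/ (word-initial) occurs word-initially → [kʰ] by rule 2.
/u/ (between /k/ and /k/) is in the target of rule 3 but the environment (before a nasal consonant) is not met → [u].
/k/ — between /u/ and /a/; rule 2 does not apply here → [k].
/a/ (between /k/ and /n/) occurs before a nasal consonant → [ã] by rule 3.
/n/ — not in any rule's target class → [n].
/ɡ/ (between /n/ and /i/) is unaffected → [ɡ].
/i/ (word-final) is in the target of rule 3 but the environment (before a nasal consonant) is not met → [i].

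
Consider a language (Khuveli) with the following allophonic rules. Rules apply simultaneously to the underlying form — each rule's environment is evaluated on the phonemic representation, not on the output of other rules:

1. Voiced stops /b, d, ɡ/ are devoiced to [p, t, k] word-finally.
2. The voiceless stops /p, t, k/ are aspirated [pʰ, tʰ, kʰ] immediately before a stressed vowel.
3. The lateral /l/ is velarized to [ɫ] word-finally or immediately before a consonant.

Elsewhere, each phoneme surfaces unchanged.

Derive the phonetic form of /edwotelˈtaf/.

[edwoteɫˈtʰaf]

/d/ (between /e/ and /w/): rule 1 targets it, but not word-finally → unchanged [d].
/t/ (between /o/ and /e/): rule 2 targets it, but not immediately before a stressed vowel → unchanged [t].
/l/ (between /e/ and /t/): word-finally or immediately before a consonant, so rule 3 applies → [ɫ].
/t/ (between /l/ and /a/) occurs immediately before a stressed vowel → [tʰ] by rule 2.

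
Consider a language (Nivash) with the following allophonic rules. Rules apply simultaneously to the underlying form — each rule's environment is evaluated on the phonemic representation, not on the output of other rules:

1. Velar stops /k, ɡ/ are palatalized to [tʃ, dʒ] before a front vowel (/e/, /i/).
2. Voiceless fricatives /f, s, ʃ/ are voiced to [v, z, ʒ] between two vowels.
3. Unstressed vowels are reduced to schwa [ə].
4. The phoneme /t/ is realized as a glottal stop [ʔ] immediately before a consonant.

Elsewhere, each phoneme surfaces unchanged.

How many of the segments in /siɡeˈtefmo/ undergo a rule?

Segments that undergo a rule: /i/ → [ə] (rule 3); /ɡ/ → [dʒ] (rule 1); /e/ → [ə] (rule 3); /o/ → [ə] (rule 3).
All other segments surface unchanged.

4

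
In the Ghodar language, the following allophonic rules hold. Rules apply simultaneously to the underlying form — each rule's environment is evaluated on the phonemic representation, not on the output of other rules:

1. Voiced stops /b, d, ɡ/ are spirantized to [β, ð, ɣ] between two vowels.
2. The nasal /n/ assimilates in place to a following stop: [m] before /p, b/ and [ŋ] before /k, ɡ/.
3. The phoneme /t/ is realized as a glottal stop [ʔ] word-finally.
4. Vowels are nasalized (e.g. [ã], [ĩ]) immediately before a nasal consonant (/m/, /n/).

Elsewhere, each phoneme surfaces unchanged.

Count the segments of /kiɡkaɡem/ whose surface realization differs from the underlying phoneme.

2

Segments that undergo a rule: /ɡ/ → [ɣ] (rule 1); /e/ → [ẽ] (rule 4).
All other segments surface unchanged.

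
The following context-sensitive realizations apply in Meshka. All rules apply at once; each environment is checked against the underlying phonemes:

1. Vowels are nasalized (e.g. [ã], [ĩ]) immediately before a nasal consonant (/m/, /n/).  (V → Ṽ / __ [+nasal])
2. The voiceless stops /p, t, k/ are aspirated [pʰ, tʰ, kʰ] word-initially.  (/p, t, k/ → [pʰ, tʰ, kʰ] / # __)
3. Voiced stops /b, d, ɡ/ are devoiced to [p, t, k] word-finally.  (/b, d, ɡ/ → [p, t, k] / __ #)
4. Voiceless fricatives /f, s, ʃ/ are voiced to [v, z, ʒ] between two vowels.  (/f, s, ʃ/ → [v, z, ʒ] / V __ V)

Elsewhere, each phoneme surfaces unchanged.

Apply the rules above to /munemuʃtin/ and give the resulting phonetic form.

[mũnẽmuʃtĩn]

/m/ (word-initial): no rule targets it → [m].
/u/ — between /m/ and /n/, before a nasal consonant — surfaces as [ũ] (rule 1).
/n/ stays [n].
/e/ meets the environment for rule 1 (before a nasal consonant) → [ẽ].
/m/ — not in any rule's target class → [m].
/u/ (between /m/ and /ʃ/) is in the target of rule 1 but the environment (before a nasal consonant) is not met → [u].
/ʃ/ (between /u/ and /t/) fails the environment for rule 4, so it stays [ʃ].
/t/ — between /ʃ/ and /i/; rule 2 does not apply here → [t].
/i/ meets the environment for rule 1 (before a nasal consonant) → [ĩ].
/n/ stays [n].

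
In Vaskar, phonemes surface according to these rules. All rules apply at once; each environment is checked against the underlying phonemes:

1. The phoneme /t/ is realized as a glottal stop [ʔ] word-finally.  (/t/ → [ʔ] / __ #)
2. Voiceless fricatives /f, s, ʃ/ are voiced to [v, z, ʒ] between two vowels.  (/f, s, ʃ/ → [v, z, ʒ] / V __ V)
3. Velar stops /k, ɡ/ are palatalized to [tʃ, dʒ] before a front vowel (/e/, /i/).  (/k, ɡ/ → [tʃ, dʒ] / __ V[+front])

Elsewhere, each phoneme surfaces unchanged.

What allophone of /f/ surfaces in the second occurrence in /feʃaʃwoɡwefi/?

[v]

/f/ — between /e/ and /i/, between two vowels — surfaces as [v] (rule 2).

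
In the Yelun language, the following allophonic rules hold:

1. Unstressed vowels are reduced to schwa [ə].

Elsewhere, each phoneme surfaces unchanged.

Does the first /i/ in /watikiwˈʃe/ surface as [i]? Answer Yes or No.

/i/ — between /t/ and /k/, in an unstressed syllable — surfaces as [ə] (rule 1).
The actual realization is [ə], not [i].

No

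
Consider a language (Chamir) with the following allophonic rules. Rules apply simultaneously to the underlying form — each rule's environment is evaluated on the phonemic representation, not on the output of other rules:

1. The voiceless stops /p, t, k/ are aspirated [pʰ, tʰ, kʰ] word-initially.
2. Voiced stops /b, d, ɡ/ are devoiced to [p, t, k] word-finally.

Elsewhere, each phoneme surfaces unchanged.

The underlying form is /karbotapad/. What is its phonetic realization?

[kʰarbotapat]

Rule 1 applies to /k/ (word-initial: word-initially) → [kʰ].
/a/ (between /k/ and /r/) is unaffected → [a].
/r/ (between /a/ and /b/) is unaffected → [r].
/b/ (between /r/ and /o/): rule 2 targets it, but not word-finally → unchanged [b].
/o/ (between /b/ and /t/): no rule targets it → [o].
/t/ (between /o/ and /a/) fails the environment for rule 1, so it stays [t].
/a/ stays [a].
/p/ (between /a/ and /a/) fails the environment for rule 1, so it stays [p].
/a/ (between /p/ and /d/) is unaffected → [a].
/d/ (word-final): word-finally, so rule 2 applies → [t].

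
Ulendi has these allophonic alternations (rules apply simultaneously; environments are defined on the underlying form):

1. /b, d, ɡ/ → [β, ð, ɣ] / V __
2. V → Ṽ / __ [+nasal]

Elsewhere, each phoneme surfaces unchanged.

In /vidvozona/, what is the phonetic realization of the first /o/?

[o]

/o/ — between /v/ and /z/; rule 2 does not apply here → [o].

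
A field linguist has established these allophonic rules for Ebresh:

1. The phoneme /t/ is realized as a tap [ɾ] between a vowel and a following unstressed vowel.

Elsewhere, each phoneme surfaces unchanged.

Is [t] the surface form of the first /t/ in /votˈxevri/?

/t/ (between /o/ and /x/) is in the target of rule 1 but the environment (between a vowel and a following unstressed vowel) is not met → [t].
The actual realization is [t], which matches [t].

Yes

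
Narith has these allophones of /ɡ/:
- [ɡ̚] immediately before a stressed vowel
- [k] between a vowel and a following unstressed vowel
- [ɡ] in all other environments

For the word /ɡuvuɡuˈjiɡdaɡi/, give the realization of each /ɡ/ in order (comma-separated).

Occurrence 1 (position 1): no conditioning environment matches → elsewhere allophone [ɡ].
Occurrence 2 (position 5): between a vowel and a following unstressed vowel → [k].
Occurrence 3 (position 9): no conditioning environment matches → elsewhere allophone [ɡ].
Occurrence 4 (position 12): between a vowel and a following unstressed vowel → [k].

[ɡ], [k], [ɡ], [k]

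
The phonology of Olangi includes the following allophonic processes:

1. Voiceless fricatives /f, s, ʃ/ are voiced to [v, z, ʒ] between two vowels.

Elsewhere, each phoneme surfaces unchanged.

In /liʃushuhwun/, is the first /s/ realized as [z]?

No

/s/ — between /u/ and /h/; rule 1 does not apply here → [s].
The actual realization is [s], not [z].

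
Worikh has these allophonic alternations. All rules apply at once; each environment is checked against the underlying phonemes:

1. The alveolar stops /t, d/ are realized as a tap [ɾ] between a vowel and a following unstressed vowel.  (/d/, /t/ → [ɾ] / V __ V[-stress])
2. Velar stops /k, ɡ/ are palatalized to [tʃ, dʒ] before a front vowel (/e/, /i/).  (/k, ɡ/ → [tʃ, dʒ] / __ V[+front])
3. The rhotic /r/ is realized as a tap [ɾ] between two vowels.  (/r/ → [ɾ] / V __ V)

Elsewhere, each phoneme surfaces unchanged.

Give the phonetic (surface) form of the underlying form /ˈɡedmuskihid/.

[ˈdʒedmustʃihid]

Rule 2 applies to /ɡ/ (word-initial: before a front vowel) → [dʒ].
/d/ (between /e/ and /m/) fails the environment for rule 1, so it stays [d].
/k/ meets the environment for rule 2 (before a front vowel) → [tʃ].
/d/ — word-final; rule 1 does not apply here → [d].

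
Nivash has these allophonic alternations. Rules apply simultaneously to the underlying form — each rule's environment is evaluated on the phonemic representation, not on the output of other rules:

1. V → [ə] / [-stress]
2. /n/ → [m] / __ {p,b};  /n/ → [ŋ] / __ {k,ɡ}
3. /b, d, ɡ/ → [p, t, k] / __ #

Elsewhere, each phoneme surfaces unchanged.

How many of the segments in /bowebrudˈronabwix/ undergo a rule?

Segments that undergo a rule: /o/ → [ə] (rule 1); /e/ → [ə] (rule 1); /u/ → [ə] (rule 1); /a/ → [ə] (rule 1); /i/ → [ə] (rule 1).
All other segments surface unchanged.

5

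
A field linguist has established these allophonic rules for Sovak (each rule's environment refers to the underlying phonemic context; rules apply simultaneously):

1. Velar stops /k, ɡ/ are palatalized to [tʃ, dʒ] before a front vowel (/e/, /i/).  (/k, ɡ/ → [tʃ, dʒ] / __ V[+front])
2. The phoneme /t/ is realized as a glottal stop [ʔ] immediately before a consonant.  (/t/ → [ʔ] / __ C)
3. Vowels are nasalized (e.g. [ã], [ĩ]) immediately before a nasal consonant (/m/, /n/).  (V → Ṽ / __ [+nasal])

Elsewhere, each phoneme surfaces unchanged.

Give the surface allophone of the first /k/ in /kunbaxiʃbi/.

/k/ (word-initial): rule 1 targets it, but not before a front vowel → unchanged [k].

[k]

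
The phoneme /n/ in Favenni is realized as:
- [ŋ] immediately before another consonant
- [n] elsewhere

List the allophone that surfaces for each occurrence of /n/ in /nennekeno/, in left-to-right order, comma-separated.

[n], [ŋ], [n], [n]

Occurrence 1 (position 1): no conditioning environment matches → elsewhere allophone [n].
Occurrence 2 (position 3): immediately before another consonant → [ŋ].
Occurrence 3 (position 4): no conditioning environment matches → elsewhere allophone [n].
Occurrence 4 (position 8): no conditioning environment matches → elsewhere allophone [n].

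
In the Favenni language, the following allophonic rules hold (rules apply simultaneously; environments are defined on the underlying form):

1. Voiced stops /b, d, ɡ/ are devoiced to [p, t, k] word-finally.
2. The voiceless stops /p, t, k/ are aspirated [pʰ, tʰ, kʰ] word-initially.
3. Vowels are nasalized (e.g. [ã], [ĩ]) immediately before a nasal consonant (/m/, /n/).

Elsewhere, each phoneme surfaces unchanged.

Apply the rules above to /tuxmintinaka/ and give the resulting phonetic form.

/t/ — word-initial, word-initially — surfaces as [tʰ] (rule 2).
/u/ (between /t/ and /x/): rule 3 targets it, but not before a nasal consonant → unchanged [u].
/x/ stays [x].
/m/ — not in any rule's target class → [m].
/i/ (between /m/ and /n/) occurs before a nasal consonant → [ĩ] by rule 3.
/n/ — not in any rule's target class → [n].
/t/ (between /n/ and /i/) fails the environment for rule 2, so it stays [t].
/i/ — between /t/ and /n/, before a nasal consonant — surfaces as [ĩ] (rule 3).
/n/ (between /i/ and /a/): no rule targets it → [n].
/a/ (between /n/ and /k/) is in the target of rule 3 but the environment (before a nasal consonant) is not met → [a].
/k/ (between /a/ and /a/) fails the environment for rule 2, so it stays [k].
/a/ — word-final; rule 3 does not apply here → [a].

[tʰuxmĩntĩnaka]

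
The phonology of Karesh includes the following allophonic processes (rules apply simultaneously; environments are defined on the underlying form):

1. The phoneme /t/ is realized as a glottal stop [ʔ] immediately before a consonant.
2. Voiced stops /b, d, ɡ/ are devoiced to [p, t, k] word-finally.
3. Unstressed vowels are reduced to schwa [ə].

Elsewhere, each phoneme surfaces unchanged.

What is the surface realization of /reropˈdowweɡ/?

[rərəpˈdowwək]

/r/ — not in any rule's target class → [r].
/e/ — between /r/ and /r/, in an unstressed syllable — surfaces as [ə] (rule 3).
/r/ — not in any rule's target class → [r].
/o/ — between /r/ and /p/, in an unstressed syllable — surfaces as [ə] (rule 3).
/p/ (between /o/ and /d/): no rule targets it → [p].
/d/ (between /p/ and /o/): rule 2 targets it, but not word-finally → unchanged [d].
/o/ (between /d/ and /w/) fails the environment for rule 3, so it stays [o].
/w/ (between /o/ and /w/): no rule targets it → [w].
/w/ (between /w/ and /e/): no rule targets it → [w].
/e/ meets the environment for rule 3 (in an unstressed syllable) → [ə].
/ɡ/ meets the environment for rule 2 (word-finally) → [k].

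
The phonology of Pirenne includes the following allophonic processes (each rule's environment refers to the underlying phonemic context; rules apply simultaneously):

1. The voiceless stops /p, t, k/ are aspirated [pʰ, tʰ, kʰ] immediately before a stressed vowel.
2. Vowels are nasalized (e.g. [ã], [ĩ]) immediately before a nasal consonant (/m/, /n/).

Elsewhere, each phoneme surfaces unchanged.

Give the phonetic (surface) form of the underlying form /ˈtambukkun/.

[ˈtʰãmbukkũn]

/t/ (word-initial): immediately before a stressed vowel, so rule 1 applies → [tʰ].
/a/ meets the environment for rule 2 (before a nasal consonant) → [ã].
/m/ stays [m].
/b/ (between /m/ and /u/) is unaffected → [b].
/u/ — between /b/ and /k/; rule 2 does not apply here → [u].
/k/ (between /u/ and /k/) fails the environment for rule 1, so it stays [k].
/k/ (between /k/ and /u/) fails the environment for rule 1, so it stays [k].
/u/ meets the environment for rule 2 (before a nasal consonant) → [ũ].
/n/ (word-final) is unaffected → [n].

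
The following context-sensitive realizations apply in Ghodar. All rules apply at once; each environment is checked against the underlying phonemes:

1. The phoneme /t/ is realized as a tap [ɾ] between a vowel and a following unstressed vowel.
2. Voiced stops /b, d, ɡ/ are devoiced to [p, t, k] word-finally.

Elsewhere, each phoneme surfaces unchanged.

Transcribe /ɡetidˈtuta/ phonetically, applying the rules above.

/ɡ/ (word-initial): rule 2 targets it, but not word-finally → unchanged [ɡ].
/e/ (between /ɡ/ and /t/): no rule targets it → [e].
/t/ (between /e/ and /i/): between a vowel and a following unstressed vowel, so rule 1 applies → [ɾ].
/i/ — not in any rule's target class → [i].
/d/ (between /i/ and /t/): rule 2 targets it, but not word-finally → unchanged [d].
/t/ (between /d/ and /u/) is in the target of rule 1 but the environment (between a vowel and a following unstressed vowel) is not met → [t].
/u/ (between /t/ and /t/): no rule targets it → [u].
/t/ meets the environment for rule 1 (between a vowel and a following unstressed vowel) → [ɾ].
/a/ — not in any rule's target class → [a].

[ɡeɾidˈtuɾa]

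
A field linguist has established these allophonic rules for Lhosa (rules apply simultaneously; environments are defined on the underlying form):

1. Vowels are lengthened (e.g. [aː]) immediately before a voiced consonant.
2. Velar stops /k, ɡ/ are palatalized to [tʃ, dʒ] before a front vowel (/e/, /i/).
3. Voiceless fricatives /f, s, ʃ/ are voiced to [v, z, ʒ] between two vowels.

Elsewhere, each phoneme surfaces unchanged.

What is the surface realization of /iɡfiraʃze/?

[iːɡfiːraʃze]

Rule 1 applies to /i/ (word-initial: before a voiced consonant) → [iː].
/ɡ/ — between /i/ and /f/; rule 2 does not apply here → [ɡ].
/f/ — between /ɡ/ and /i/; rule 3 does not apply here → [f].
/i/ meets the environment for rule 1 (before a voiced consonant) → [iː].
/r/ (between /i/ and /a/): no rule targets it → [r].
/a/ (between /r/ and /ʃ/): rule 1 targets it, but not before a voiced consonant → unchanged [a].
/ʃ/ — between /a/ and /z/; rule 3 does not apply here → [ʃ].
/z/ — not in any rule's target class → [z].
/e/ (word-final): rule 1 targets it, but not before a voiced consonant → unchanged [e].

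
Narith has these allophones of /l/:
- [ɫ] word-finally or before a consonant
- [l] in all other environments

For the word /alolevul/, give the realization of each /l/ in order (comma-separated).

[l], [l], [ɫ]

Occurrence 1 (position 2): no conditioning environment matches → elsewhere allophone [l].
Occurrence 2 (position 4): no conditioning environment matches → elsewhere allophone [l].
Occurrence 3 (position 8): word-finally or before a consonant → [ɫ].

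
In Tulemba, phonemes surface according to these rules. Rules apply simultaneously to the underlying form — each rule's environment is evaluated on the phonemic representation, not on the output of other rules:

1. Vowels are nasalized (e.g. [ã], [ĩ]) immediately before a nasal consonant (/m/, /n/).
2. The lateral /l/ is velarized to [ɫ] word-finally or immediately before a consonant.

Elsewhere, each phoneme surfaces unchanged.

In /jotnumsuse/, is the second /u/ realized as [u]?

/u/ (between /s/ and /s/) is in the target of rule 1 but the environment (before a nasal consonant) is not met → [u].
The actual realization is [u], which matches [u].

Yes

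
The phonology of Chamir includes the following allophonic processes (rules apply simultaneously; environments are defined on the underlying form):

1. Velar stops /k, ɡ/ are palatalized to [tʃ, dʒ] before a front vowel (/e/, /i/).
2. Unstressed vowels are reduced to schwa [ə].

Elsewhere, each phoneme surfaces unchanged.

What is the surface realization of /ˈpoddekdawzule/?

[ˈpoddəkdəwzələ]

/p/ (word-initial) is unaffected → [p].
/o/ — between /p/ and /d/; rule 2 does not apply here → [o].
/d/ (between /o/ and /d/) is unaffected → [d].
/d/ (between /d/ and /e/) is unaffected → [d].
/e/ (between /d/ and /k/) occurs in an unstressed syllable → [ə] by rule 2.
/k/ (between /e/ and /d/) fails the environment for rule 1, so it stays [k].
/d/ (between /k/ and /a/) is unaffected → [d].
/a/ (between /d/ and /w/): in an unstressed syllable, so rule 2 applies → [ə].
/w/ stays [w].
/z/ (between /w/ and /u/) is unaffected → [z].
/u/ (between /z/ and /l/) occurs in an unstressed syllable → [ə] by rule 2.
/l/ — not in any rule's target class → [l].
/e/ (word-final) occurs in an unstressed syllable → [ə] by rule 2.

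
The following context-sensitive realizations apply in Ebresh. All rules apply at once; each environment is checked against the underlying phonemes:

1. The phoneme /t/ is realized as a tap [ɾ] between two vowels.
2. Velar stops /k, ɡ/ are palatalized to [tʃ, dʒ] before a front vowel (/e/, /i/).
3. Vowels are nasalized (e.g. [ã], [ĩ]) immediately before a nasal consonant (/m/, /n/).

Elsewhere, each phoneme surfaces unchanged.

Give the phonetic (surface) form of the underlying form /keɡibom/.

[tʃedʒibõm]

/k/ (word-initial) occurs before a front vowel → [tʃ] by rule 2.
/e/ — between /k/ and /ɡ/; rule 3 does not apply here → [e].
/ɡ/ — between /e/ and /i/, before a front vowel — surfaces as [dʒ] (rule 2).
/i/ (between /ɡ/ and /b/): rule 3 targets it, but not before a nasal consonant → unchanged [i].
/o/ (between /b/ and /m/) occurs before a nasal consonant → [õ] by rule 3.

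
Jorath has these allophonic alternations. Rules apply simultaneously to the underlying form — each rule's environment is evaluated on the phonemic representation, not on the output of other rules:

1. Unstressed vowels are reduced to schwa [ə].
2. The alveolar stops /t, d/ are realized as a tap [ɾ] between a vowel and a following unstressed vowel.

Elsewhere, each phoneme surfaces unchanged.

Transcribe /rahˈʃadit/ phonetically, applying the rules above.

[rəhˈʃaɾət]

/r/ stays [r].
/a/ (between /r/ and /h/) occurs in an unstressed syllable → [ə] by rule 1.
/h/ — not in any rule's target class → [h].
/ʃ/ stays [ʃ].
/a/ — between /ʃ/ and /d/; rule 1 does not apply here → [a].
Rule 2 applies to /d/ (between /a/ and /i/: between a vowel and a following unstressed vowel) → [ɾ].
/i/ (between /d/ and /t/) occurs in an unstressed syllable → [ə] by rule 1.
/t/ (word-final): rule 2 targets it, but not between a vowel and a following unstressed vowel → unchanged [t].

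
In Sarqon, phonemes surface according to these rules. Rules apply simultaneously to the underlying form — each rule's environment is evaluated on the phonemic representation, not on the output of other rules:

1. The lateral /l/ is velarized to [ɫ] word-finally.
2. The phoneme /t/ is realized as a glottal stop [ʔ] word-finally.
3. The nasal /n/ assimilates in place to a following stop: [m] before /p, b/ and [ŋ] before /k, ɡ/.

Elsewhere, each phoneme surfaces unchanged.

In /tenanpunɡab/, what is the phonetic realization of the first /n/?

[n]

/n/ (between /e/ and /a/) is in the target of rule 3 but the environment (before a labial or velar stop) is not met → [n].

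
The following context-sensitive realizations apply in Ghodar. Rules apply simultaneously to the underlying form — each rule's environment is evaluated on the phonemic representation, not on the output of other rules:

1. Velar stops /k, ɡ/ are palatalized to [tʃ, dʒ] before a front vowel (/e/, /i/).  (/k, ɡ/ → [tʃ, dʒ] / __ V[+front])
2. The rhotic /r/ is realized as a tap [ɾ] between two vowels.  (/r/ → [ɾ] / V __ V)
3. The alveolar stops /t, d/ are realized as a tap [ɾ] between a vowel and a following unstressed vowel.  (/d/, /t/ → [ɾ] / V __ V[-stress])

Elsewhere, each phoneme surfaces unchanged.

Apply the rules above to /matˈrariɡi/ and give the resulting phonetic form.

[matˈraɾidʒi]

/t/ (between /a/ and /r/): rule 3 targets it, but not between a vowel and a following unstressed vowel → unchanged [t].
/r/ (between /t/ and /a/) fails the environment for rule 2, so it stays [r].
Rule 2 applies to /r/ (between /a/ and /i/: between two vowels) → [ɾ].
/ɡ/ meets the environment for rule 1 (before a front vowel) → [dʒ].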